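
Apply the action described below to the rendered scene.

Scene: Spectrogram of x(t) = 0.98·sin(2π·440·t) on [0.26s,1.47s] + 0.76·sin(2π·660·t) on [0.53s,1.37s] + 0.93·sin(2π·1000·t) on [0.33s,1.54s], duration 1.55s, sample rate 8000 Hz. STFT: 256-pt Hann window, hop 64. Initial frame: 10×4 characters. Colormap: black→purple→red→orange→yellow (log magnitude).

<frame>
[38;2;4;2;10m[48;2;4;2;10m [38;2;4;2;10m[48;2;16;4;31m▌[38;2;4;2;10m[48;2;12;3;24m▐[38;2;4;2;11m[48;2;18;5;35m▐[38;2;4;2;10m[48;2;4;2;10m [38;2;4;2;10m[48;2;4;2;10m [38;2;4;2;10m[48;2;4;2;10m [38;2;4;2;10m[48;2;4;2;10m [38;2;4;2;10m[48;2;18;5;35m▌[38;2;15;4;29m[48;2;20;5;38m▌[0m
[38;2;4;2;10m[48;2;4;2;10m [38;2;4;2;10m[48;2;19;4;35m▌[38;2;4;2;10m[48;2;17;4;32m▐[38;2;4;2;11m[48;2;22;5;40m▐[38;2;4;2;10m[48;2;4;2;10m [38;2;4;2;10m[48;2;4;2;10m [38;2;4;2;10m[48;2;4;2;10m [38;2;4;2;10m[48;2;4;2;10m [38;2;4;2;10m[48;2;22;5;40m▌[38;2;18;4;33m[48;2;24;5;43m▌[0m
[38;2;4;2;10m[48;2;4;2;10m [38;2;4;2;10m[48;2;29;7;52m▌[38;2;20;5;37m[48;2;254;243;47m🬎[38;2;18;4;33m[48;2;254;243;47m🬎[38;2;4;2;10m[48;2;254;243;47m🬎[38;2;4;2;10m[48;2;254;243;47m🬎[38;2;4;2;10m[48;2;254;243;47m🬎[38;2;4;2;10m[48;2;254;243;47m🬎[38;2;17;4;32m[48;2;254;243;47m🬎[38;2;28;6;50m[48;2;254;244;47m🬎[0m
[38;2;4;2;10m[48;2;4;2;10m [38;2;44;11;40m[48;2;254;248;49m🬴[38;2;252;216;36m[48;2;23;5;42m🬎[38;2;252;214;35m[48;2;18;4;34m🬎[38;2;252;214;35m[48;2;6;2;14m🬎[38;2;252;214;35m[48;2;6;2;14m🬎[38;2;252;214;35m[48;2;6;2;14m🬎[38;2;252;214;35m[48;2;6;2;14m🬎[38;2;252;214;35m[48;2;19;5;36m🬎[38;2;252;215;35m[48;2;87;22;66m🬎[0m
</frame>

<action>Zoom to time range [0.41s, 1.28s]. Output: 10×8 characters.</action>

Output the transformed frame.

<frame>
[38;2;4;2;10m[48;2;4;2;10m [38;2;19;5;35m[48;2;4;2;10m▌[38;2;4;2;10m[48;2;4;2;10m [38;2;4;2;10m[48;2;4;2;10m [38;2;4;2;10m[48;2;4;2;10m [38;2;4;2;10m[48;2;4;2;10m [38;2;4;2;10m[48;2;4;2;10m [38;2;4;2;10m[48;2;4;2;10m [38;2;4;2;10m[48;2;4;2;10m [38;2;4;2;10m[48;2;4;2;10m [0m
[38;2;4;2;10m[48;2;4;2;10m [38;2;4;2;10m[48;2;19;5;36m▐[38;2;4;2;10m[48;2;4;2;10m [38;2;4;2;10m[48;2;4;2;10m [38;2;4;2;10m[48;2;4;2;10m [38;2;4;2;10m[48;2;4;2;10m [38;2;4;2;10m[48;2;4;2;10m [38;2;4;2;10m[48;2;4;2;10m [38;2;4;2;10m[48;2;4;2;10m [38;2;4;2;10m[48;2;4;2;10m [0m
[38;2;4;2;10m[48;2;4;2;10m [38;2;4;2;10m[48;2;21;5;39m▐[38;2;4;2;10m[48;2;4;2;10m [38;2;4;2;10m[48;2;4;2;10m [38;2;4;2;10m[48;2;4;2;10m [38;2;4;2;10m[48;2;4;2;10m [38;2;4;2;10m[48;2;4;2;10m [38;2;4;2;10m[48;2;4;2;10m [38;2;4;2;10m[48;2;4;2;10m [38;2;4;2;10m[48;2;4;2;10m [0m
[38;2;4;2;10m[48;2;4;2;10m [38;2;4;2;10m[48;2;24;5;43m▐[38;2;4;2;10m[48;2;4;2;10m [38;2;4;2;10m[48;2;4;2;10m [38;2;4;2;10m[48;2;4;2;10m [38;2;4;2;10m[48;2;4;2;10m [38;2;4;2;10m[48;2;4;2;10m [38;2;4;2;10m[48;2;4;2;10m [38;2;4;2;10m[48;2;4;2;10m [38;2;4;2;10m[48;2;4;2;10m [0m
[38;2;4;2;10m[48;2;4;2;10m [38;2;4;2;10m[48;2;29;6;51m▐[38;2;4;2;10m[48;2;4;2;10m [38;2;4;2;10m[48;2;4;2;10m [38;2;4;2;10m[48;2;4;2;10m [38;2;4;2;10m[48;2;4;2;10m [38;2;4;2;10m[48;2;4;2;10m [38;2;4;2;10m[48;2;4;2;10m [38;2;4;2;10m[48;2;4;2;10m [38;2;4;2;10m[48;2;4;2;10m [0m
[38;2;4;2;10m[48;2;254;244;47m🬎[38;2;20;5;38m[48;2;254;244;47m🬎[38;2;4;2;10m[48;2;254;244;47m🬎[38;2;4;2;10m[48;2;254;244;47m🬎[38;2;4;2;10m[48;2;254;244;47m🬎[38;2;4;2;10m[48;2;254;244;47m🬎[38;2;4;2;10m[48;2;254;244;47m🬎[38;2;4;2;10m[48;2;254;244;47m🬎[38;2;4;2;10m[48;2;254;244;47m🬎[38;2;4;2;10m[48;2;254;244;47m🬎[0m
[38;2;251;180;21m[48;2;20;5;38m🬂[38;2;251;180;21m[48;2;253;220;37m🬎[38;2;251;178;20m[48;2;253;224;39m🬎[38;2;251;178;20m[48;2;253;224;39m🬎[38;2;251;178;20m[48;2;253;224;39m🬎[38;2;251;178;20m[48;2;253;224;39m🬎[38;2;251;178;20m[48;2;253;224;39m🬎[38;2;251;178;20m[48;2;253;224;39m🬎[38;2;251;178;20m[48;2;253;224;39m🬎[38;2;251;178;20m[48;2;253;224;39m🬎[0m
[38;2;254;248;49m[48;2;5;2;12m🬂[38;2;254;249;49m[48;2;15;4;28m🬂[38;2;254;248;49m[48;2;5;2;12m🬂[38;2;254;248;49m[48;2;5;2;12m🬂[38;2;254;248;49m[48;2;5;2;12m🬂[38;2;254;248;49m[48;2;5;2;12m🬂[38;2;254;248;49m[48;2;5;2;12m🬂[38;2;254;248;49m[48;2;5;2;12m🬂[38;2;254;248;49m[48;2;5;2;12m🬂[38;2;254;248;49m[48;2;5;2;12m🬂[0m
</frame>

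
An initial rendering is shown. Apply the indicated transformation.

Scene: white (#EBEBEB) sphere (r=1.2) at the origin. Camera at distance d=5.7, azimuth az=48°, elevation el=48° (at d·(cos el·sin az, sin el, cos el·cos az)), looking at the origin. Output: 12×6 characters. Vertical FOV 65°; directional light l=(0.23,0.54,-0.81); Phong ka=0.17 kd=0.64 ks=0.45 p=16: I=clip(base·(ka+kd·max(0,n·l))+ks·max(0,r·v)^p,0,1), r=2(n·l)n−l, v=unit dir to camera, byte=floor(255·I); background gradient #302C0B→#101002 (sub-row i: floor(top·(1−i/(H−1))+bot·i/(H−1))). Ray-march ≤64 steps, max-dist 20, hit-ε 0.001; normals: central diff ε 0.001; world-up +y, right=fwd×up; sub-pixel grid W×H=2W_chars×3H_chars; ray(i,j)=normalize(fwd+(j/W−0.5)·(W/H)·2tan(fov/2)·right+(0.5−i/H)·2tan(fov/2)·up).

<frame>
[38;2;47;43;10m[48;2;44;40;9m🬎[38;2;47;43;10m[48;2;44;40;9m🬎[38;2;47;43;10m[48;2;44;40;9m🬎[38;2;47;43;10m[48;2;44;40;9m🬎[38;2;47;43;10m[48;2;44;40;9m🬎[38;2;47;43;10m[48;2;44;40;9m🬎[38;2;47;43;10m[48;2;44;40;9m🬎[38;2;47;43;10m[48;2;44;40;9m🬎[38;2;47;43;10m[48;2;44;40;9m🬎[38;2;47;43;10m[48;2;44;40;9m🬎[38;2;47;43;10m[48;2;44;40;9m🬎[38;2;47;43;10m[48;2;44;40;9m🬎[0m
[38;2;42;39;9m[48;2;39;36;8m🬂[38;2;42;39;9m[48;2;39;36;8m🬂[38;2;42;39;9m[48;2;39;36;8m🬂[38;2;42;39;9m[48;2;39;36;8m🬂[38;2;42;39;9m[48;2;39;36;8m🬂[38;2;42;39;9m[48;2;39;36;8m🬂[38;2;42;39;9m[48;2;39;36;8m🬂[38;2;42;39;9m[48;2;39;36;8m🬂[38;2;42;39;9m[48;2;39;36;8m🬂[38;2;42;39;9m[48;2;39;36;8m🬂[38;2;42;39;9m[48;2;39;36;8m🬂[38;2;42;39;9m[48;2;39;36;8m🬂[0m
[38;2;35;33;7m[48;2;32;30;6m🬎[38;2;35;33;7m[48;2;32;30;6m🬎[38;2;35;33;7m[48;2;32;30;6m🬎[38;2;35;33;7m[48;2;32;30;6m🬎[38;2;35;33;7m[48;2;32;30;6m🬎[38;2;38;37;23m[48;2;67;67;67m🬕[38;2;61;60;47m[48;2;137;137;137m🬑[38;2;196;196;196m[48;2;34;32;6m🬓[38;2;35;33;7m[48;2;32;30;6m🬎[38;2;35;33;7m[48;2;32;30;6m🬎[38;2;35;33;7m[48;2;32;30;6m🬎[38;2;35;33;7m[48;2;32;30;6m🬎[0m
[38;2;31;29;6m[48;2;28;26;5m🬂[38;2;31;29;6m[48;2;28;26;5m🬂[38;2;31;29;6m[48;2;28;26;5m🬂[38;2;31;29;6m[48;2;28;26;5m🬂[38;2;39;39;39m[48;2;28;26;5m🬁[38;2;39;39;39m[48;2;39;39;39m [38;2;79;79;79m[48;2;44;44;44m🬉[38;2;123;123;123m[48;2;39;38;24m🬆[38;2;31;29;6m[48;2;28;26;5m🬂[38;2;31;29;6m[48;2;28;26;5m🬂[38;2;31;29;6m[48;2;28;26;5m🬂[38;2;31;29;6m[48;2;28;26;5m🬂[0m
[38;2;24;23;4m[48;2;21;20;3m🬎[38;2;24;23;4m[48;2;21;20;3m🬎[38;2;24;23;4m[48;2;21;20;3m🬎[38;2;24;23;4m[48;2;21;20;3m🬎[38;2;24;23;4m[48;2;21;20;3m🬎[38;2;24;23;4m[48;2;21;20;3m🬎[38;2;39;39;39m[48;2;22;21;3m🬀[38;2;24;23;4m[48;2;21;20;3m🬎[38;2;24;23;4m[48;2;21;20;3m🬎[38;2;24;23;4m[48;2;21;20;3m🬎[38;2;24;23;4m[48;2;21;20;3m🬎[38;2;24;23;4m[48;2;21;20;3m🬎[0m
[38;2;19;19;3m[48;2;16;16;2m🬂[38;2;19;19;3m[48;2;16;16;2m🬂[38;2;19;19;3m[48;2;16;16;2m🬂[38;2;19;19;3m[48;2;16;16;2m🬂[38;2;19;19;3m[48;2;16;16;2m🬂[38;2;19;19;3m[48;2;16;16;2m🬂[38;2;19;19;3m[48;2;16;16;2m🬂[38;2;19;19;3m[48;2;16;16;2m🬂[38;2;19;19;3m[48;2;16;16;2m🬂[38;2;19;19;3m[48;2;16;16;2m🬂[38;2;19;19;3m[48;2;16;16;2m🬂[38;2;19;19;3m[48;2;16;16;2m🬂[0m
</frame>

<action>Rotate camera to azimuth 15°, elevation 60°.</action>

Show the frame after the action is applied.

<frame>
[38;2;47;43;10m[48;2;44;40;9m🬎[38;2;47;43;10m[48;2;44;40;9m🬎[38;2;47;43;10m[48;2;44;40;9m🬎[38;2;47;43;10m[48;2;44;40;9m🬎[38;2;47;43;10m[48;2;44;40;9m🬎[38;2;47;43;10m[48;2;44;40;9m🬎[38;2;47;43;10m[48;2;44;40;9m🬎[38;2;47;43;10m[48;2;44;40;9m🬎[38;2;47;43;10m[48;2;44;40;9m🬎[38;2;47;43;10m[48;2;44;40;9m🬎[38;2;47;43;10m[48;2;44;40;9m🬎[38;2;47;43;10m[48;2;44;40;9m🬎[0m
[38;2;42;39;9m[48;2;39;36;8m🬂[38;2;42;39;9m[48;2;39;36;8m🬂[38;2;42;39;9m[48;2;39;36;8m🬂[38;2;42;39;9m[48;2;39;36;8m🬂[38;2;42;39;9m[48;2;39;36;8m🬂[38;2;42;39;9m[48;2;39;36;8m🬂[38;2;42;39;9m[48;2;39;36;8m🬂[38;2;42;39;9m[48;2;39;36;8m🬂[38;2;42;39;9m[48;2;39;36;8m🬂[38;2;42;39;9m[48;2;39;36;8m🬂[38;2;42;39;9m[48;2;39;36;8m🬂[38;2;42;39;9m[48;2;39;36;8m🬂[0m
[38;2;35;33;7m[48;2;32;30;6m🬎[38;2;35;33;7m[48;2;32;30;6m🬎[38;2;35;33;7m[48;2;32;30;6m🬎[38;2;35;33;7m[48;2;32;30;6m🬎[38;2;35;33;7m[48;2;32;30;6m🬎[38;2;41;40;22m[48;2;90;90;90m🬒[38;2;79;78;69m[48;2;191;191;191m🬯[38;2;148;148;148m[48;2;34;32;6m🬓[38;2;35;33;7m[48;2;32;30;6m🬎[38;2;35;33;7m[48;2;32;30;6m🬎[38;2;35;33;7m[48;2;32;30;6m🬎[38;2;35;33;7m[48;2;32;30;6m🬎[0m
[38;2;31;29;6m[48;2;28;26;5m🬂[38;2;31;29;6m[48;2;28;26;5m🬂[38;2;31;29;6m[48;2;28;26;5m🬂[38;2;31;29;6m[48;2;28;26;5m🬂[38;2;39;39;39m[48;2;28;26;5m🬁[38;2;39;39;39m[48;2;39;39;39m [38;2;72;72;72m[48;2;42;42;42m🬁[38;2;97;97;97m[48;2;36;35;25m🬂[38;2;31;29;6m[48;2;28;26;5m🬂[38;2;31;29;6m[48;2;28;26;5m🬂[38;2;31;29;6m[48;2;28;26;5m🬂[38;2;31;29;6m[48;2;28;26;5m🬂[0m
[38;2;24;23;4m[48;2;21;20;3m🬎[38;2;24;23;4m[48;2;21;20;3m🬎[38;2;24;23;4m[48;2;21;20;3m🬎[38;2;24;23;4m[48;2;21;20;3m🬎[38;2;24;23;4m[48;2;21;20;3m🬎[38;2;24;23;4m[48;2;21;20;3m🬎[38;2;39;39;39m[48;2;22;21;3m🬀[38;2;24;23;4m[48;2;21;20;3m🬎[38;2;24;23;4m[48;2;21;20;3m🬎[38;2;24;23;4m[48;2;21;20;3m🬎[38;2;24;23;4m[48;2;21;20;3m🬎[38;2;24;23;4m[48;2;21;20;3m🬎[0m
[38;2;19;19;3m[48;2;16;16;2m🬂[38;2;19;19;3m[48;2;16;16;2m🬂[38;2;19;19;3m[48;2;16;16;2m🬂[38;2;19;19;3m[48;2;16;16;2m🬂[38;2;19;19;3m[48;2;16;16;2m🬂[38;2;19;19;3m[48;2;16;16;2m🬂[38;2;19;19;3m[48;2;16;16;2m🬂[38;2;19;19;3m[48;2;16;16;2m🬂[38;2;19;19;3m[48;2;16;16;2m🬂[38;2;19;19;3m[48;2;16;16;2m🬂[38;2;19;19;3m[48;2;16;16;2m🬂[38;2;19;19;3m[48;2;16;16;2m🬂[0m
</frame>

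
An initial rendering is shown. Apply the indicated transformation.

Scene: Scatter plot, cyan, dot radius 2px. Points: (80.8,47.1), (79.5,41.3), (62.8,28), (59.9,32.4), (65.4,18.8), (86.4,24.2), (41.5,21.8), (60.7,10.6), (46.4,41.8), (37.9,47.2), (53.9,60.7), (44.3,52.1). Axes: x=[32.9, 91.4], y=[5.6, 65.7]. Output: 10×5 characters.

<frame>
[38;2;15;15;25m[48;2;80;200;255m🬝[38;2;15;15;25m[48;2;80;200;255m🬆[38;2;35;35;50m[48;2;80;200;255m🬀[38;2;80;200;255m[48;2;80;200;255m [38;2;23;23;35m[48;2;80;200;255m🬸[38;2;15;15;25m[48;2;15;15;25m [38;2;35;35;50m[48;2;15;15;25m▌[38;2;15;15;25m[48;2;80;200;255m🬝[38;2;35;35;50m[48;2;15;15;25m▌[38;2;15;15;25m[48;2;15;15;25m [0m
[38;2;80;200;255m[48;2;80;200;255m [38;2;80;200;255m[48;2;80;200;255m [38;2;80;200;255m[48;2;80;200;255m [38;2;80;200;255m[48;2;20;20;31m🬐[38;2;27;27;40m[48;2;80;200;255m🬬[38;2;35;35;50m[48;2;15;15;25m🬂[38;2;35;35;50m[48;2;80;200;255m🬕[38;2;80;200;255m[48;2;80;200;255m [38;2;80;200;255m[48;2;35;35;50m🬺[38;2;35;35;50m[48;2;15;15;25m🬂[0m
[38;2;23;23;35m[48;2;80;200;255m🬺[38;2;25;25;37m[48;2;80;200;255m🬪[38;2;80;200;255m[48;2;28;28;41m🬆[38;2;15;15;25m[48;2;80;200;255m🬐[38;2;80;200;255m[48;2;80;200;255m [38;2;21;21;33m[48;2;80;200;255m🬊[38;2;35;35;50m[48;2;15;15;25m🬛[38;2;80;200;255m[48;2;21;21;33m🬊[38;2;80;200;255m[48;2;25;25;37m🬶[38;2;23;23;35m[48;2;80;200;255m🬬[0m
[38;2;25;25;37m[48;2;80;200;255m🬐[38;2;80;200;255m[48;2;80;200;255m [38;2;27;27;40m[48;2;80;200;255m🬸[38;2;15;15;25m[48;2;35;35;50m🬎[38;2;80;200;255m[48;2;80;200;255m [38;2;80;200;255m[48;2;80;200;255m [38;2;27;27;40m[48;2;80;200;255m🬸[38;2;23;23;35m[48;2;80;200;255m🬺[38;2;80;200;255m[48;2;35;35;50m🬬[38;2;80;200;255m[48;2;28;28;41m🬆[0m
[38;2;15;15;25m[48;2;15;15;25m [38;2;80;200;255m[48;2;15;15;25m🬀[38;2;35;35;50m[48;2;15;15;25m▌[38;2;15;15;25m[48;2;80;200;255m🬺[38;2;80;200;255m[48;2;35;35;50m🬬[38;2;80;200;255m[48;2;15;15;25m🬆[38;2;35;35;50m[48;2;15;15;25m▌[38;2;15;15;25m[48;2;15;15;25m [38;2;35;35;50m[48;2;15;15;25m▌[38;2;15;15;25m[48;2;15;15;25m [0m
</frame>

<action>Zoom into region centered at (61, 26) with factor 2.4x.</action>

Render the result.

<frame>
[38;2;15;15;25m[48;2;15;15;25m [38;2;15;15;25m[48;2;15;15;25m [38;2;35;35;50m[48;2;15;15;25m▌[38;2;15;15;25m[48;2;80;200;255m🬝[38;2;21;21;33m[48;2;80;200;255m🬊[38;2;15;15;25m[48;2;15;15;25m [38;2;35;35;50m[48;2;15;15;25m▌[38;2;15;15;25m[48;2;15;15;25m [38;2;35;35;50m[48;2;15;15;25m▌[38;2;15;15;25m[48;2;15;15;25m [0m
[38;2;35;35;50m[48;2;15;15;25m🬂[38;2;35;35;50m[48;2;15;15;25m🬂[38;2;35;35;50m[48;2;15;15;25m🬕[38;2;80;200;255m[48;2;15;15;25m🬊[38;2;80;200;255m[48;2;80;200;255m [38;2;80;200;255m[48;2;35;35;50m🬺[38;2;27;27;40m[48;2;80;200;255m🬬[38;2;35;35;50m[48;2;15;15;25m🬂[38;2;35;35;50m[48;2;15;15;25m🬕[38;2;35;35;50m[48;2;15;15;25m🬂[0m
[38;2;15;15;25m[48;2;35;35;50m🬰[38;2;15;15;25m[48;2;35;35;50m🬰[38;2;35;35;50m[48;2;15;15;25m🬛[38;2;15;15;25m[48;2;35;35;50m🬰[38;2;80;200;255m[48;2;31;31;45m🬁[38;2;80;200;255m[48;2;21;21;33m🬆[38;2;35;35;50m[48;2;15;15;25m🬛[38;2;15;15;25m[48;2;35;35;50m🬰[38;2;35;35;50m[48;2;15;15;25m🬛[38;2;15;15;25m[48;2;35;35;50m🬰[0m
[38;2;15;15;25m[48;2;35;35;50m🬎[38;2;15;15;25m[48;2;35;35;50m🬎[38;2;35;35;50m[48;2;15;15;25m🬲[38;2;15;15;25m[48;2;35;35;50m🬎[38;2;35;35;50m[48;2;15;15;25m🬲[38;2;15;15;25m[48;2;80;200;255m🬆[38;2;80;200;255m[48;2;15;15;25m🬺[38;2;19;19;30m[48;2;80;200;255m🬬[38;2;35;35;50m[48;2;15;15;25m🬲[38;2;15;15;25m[48;2;35;35;50m🬎[0m
[38;2;15;15;25m[48;2;15;15;25m [38;2;15;15;25m[48;2;15;15;25m [38;2;35;35;50m[48;2;15;15;25m▌[38;2;15;15;25m[48;2;15;15;25m [38;2;35;35;50m[48;2;15;15;25m▌[38;2;15;15;25m[48;2;80;200;255m🬺[38;2;80;200;255m[48;2;21;21;33m🬆[38;2;15;15;25m[48;2;15;15;25m [38;2;35;35;50m[48;2;15;15;25m▌[38;2;15;15;25m[48;2;15;15;25m [0m
</frame>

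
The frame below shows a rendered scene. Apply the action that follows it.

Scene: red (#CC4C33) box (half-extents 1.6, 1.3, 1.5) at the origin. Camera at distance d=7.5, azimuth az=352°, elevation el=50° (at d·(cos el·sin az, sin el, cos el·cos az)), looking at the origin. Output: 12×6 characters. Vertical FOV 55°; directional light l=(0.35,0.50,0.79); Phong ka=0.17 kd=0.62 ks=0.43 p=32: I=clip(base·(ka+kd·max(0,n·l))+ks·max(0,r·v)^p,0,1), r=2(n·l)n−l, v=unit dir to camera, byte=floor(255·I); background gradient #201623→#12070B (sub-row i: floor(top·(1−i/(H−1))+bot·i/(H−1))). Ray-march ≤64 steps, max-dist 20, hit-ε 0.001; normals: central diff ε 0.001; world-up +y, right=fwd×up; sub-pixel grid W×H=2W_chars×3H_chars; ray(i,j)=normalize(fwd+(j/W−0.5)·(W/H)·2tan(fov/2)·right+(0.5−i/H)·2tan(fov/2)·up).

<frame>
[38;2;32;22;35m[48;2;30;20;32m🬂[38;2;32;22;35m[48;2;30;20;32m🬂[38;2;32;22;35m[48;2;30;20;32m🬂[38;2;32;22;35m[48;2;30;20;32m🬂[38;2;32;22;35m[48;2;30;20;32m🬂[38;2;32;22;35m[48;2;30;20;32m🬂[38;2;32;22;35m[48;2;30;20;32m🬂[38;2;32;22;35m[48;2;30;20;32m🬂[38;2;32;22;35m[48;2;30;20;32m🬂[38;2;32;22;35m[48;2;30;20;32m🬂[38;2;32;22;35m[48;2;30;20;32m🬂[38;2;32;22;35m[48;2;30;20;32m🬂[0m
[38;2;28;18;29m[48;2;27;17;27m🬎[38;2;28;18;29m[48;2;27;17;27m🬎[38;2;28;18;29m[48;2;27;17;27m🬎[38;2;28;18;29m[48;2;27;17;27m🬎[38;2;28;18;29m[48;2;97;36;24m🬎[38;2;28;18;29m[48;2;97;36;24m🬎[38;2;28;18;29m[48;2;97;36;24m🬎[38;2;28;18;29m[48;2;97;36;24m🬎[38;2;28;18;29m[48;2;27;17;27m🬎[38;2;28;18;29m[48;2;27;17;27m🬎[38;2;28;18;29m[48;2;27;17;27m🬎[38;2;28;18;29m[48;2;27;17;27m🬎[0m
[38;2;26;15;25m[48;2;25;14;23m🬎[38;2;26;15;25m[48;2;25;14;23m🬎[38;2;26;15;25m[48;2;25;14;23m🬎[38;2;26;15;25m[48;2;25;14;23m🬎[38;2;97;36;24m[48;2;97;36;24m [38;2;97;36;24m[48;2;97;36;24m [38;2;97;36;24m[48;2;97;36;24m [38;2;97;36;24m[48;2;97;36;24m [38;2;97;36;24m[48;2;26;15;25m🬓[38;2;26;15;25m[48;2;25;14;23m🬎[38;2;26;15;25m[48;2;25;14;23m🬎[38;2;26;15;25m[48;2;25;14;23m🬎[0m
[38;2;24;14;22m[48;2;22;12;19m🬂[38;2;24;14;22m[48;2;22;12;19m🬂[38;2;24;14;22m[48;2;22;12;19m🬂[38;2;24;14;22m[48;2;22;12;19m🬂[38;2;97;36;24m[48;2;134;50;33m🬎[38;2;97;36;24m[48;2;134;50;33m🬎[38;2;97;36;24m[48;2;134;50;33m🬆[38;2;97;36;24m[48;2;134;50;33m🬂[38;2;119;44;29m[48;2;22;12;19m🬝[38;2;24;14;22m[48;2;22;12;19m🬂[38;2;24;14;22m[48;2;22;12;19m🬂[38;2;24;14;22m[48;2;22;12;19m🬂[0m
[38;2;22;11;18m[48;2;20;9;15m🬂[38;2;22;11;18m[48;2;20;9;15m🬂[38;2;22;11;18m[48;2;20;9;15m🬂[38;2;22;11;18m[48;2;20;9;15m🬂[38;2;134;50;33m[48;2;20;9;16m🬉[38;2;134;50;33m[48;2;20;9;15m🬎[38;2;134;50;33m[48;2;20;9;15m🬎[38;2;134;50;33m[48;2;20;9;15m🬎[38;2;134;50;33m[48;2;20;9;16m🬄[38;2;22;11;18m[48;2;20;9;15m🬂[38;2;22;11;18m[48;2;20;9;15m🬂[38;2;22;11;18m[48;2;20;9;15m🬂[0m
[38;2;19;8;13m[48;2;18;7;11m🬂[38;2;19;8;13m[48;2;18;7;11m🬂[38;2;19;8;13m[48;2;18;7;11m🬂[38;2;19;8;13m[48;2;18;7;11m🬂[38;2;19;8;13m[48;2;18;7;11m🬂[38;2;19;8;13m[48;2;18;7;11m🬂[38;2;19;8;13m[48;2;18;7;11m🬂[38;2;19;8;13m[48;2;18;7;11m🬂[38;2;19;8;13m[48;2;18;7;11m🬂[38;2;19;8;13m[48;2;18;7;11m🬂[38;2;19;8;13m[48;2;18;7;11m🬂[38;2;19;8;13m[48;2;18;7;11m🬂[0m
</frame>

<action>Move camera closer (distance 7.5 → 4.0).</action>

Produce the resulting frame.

<frame>
[38;2;32;22;35m[48;2;30;20;32m🬂[38;2;32;22;35m[48;2;30;20;32m🬂[38;2;32;22;35m[48;2;97;36;24m🬂[38;2;32;22;35m[48;2;97;36;24m🬂[38;2;32;22;35m[48;2;97;36;24m🬂[38;2;32;22;35m[48;2;97;36;24m🬂[38;2;32;22;35m[48;2;97;36;24m🬂[38;2;32;22;35m[48;2;97;36;24m🬂[38;2;32;22;35m[48;2;97;36;24m🬂[38;2;97;36;24m[48;2;31;21;34m🬱[38;2;32;22;35m[48;2;30;20;32m🬂[38;2;32;22;35m[48;2;30;20;32m🬂[0m
[38;2;28;18;29m[48;2;27;17;27m🬎[38;2;97;36;24m[48;2;28;18;29m🬦[38;2;97;36;24m[48;2;97;36;24m [38;2;97;36;24m[48;2;97;36;24m [38;2;97;36;24m[48;2;97;36;24m [38;2;97;36;24m[48;2;97;36;24m [38;2;97;36;24m[48;2;97;36;24m [38;2;97;36;24m[48;2;97;36;24m [38;2;97;36;24m[48;2;97;36;24m [38;2;97;36;24m[48;2;97;36;24m [38;2;97;36;24m[48;2;29;19;30m🬺[38;2;28;18;29m[48;2;27;17;27m🬎[0m
[38;2;26;15;25m[48;2;25;14;23m🬎[38;2;27;16;26m[48;2;97;36;24m🬀[38;2;97;36;24m[48;2;97;36;24m [38;2;97;36;24m[48;2;97;36;24m [38;2;97;36;24m[48;2;97;36;24m [38;2;97;36;24m[48;2;97;36;24m [38;2;97;36;24m[48;2;97;36;24m [38;2;97;36;24m[48;2;97;36;24m [38;2;97;36;24m[48;2;97;36;24m [38;2;97;36;24m[48;2;97;36;24m [38;2;97;36;24m[48;2;97;36;24m [38;2;97;36;24m[48;2;27;16;26m🬺[0m
[38;2;97;36;24m[48;2;23;13;20m🬦[38;2;97;36;24m[48;2;97;36;24m [38;2;97;36;24m[48;2;97;36;24m [38;2;97;36;24m[48;2;97;36;24m [38;2;97;36;24m[48;2;97;36;24m [38;2;97;36;24m[48;2;97;36;24m [38;2;97;36;24m[48;2;97;36;24m [38;2;97;36;24m[48;2;97;36;24m [38;2;97;36;24m[48;2;97;36;24m [38;2;97;36;24m[48;2;134;50;33m🬝[38;2;97;36;24m[48;2;134;50;33m🬎[38;2;97;36;24m[48;2;134;50;33m🬎[0m
[38;2;20;9;15m[48;2;104;38;25m🬏[38;2;97;36;24m[48;2;134;50;33m🬂[38;2;97;36;24m[48;2;134;50;33m🬂[38;2;97;36;24m[48;2;134;50;33m🬂[38;2;97;36;24m[48;2;134;50;33m🬂[38;2;97;36;24m[48;2;134;50;33m🬀[38;2;134;50;33m[48;2;134;50;33m [38;2;134;50;33m[48;2;134;50;33m [38;2;134;50;33m[48;2;134;50;33m [38;2;134;50;33m[48;2;134;50;33m [38;2;134;50;33m[48;2;134;50;33m [38;2;134;50;33m[48;2;20;9;15m🬎[0m
[38;2;19;8;13m[48;2;18;7;11m🬂[38;2;134;50;33m[48;2;18;7;11m🬊[38;2;134;50;33m[48;2;18;7;11m🬬[38;2;134;50;33m[48;2;134;50;33m [38;2;134;50;33m[48;2;134;50;33m [38;2;134;50;33m[48;2;134;50;33m [38;2;134;50;33m[48;2;134;50;33m [38;2;134;50;33m[48;2;134;50;33m [38;2;134;50;33m[48;2;18;7;11m🬎[38;2;134;50;33m[48;2;18;7;11m🬎[38;2;134;50;33m[48;2;18;7;11m🬀[38;2;19;8;13m[48;2;18;7;11m🬂[0m
</frame>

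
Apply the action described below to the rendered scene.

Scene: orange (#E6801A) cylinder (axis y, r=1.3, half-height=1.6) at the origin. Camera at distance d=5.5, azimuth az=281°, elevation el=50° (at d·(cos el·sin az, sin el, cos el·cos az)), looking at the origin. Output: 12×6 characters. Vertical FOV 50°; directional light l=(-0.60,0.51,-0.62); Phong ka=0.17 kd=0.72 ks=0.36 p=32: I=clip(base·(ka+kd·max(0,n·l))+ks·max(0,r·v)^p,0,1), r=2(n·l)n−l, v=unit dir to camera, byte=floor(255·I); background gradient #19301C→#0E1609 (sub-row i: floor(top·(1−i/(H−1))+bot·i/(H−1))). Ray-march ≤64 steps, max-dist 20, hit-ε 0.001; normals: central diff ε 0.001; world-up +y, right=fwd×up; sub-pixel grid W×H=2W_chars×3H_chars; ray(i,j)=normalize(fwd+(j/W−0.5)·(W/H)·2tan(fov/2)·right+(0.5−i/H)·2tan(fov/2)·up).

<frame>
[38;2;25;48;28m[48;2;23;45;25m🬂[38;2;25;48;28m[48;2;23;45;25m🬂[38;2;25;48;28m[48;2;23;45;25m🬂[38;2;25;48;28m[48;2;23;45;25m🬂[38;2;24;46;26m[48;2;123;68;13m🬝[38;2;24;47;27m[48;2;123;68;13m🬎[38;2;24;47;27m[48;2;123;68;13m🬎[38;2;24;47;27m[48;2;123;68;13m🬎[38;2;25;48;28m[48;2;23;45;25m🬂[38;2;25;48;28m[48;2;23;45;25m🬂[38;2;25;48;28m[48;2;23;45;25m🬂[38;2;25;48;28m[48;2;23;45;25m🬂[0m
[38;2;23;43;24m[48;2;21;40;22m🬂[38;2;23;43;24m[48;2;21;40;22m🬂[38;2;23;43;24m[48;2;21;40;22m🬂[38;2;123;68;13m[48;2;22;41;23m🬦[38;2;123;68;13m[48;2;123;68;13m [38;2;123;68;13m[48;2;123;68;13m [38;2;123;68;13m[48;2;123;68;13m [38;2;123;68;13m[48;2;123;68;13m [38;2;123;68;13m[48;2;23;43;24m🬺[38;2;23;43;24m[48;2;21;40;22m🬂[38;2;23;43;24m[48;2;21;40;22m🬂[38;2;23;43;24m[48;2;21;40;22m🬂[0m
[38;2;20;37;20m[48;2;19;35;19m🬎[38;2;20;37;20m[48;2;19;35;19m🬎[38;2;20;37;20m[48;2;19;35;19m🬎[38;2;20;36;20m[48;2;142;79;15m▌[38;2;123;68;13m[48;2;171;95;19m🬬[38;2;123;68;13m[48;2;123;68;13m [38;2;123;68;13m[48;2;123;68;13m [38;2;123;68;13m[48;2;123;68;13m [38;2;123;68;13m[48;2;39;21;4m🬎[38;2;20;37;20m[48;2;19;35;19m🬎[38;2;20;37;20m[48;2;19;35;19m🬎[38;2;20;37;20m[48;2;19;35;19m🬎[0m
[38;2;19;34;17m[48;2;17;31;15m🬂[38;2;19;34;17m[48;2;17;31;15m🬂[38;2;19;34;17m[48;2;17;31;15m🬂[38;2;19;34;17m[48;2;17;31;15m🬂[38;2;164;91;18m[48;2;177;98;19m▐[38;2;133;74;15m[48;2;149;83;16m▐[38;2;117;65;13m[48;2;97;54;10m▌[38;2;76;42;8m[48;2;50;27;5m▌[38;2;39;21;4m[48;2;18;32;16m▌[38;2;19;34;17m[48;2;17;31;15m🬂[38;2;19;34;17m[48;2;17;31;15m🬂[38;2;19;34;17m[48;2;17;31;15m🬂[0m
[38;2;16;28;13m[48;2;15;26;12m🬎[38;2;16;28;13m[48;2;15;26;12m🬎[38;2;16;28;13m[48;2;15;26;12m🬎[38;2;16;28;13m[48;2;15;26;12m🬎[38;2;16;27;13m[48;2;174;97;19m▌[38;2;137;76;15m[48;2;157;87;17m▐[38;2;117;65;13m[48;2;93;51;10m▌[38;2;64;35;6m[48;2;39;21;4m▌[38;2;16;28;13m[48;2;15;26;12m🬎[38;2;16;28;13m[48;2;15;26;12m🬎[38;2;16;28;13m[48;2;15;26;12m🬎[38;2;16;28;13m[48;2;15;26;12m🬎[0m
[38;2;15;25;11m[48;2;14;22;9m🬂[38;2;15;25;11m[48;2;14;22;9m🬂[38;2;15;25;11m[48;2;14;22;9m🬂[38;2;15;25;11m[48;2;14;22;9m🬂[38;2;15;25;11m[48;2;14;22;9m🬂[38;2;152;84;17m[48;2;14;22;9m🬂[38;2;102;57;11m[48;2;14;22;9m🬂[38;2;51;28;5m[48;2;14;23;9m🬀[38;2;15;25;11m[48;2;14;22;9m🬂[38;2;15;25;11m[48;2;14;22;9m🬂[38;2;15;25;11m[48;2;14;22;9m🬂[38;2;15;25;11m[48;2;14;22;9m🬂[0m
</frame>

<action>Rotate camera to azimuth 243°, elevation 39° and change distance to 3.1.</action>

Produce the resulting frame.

<frame>
[38;2;123;68;13m[48;2;172;95;18m🬂[38;2;123;68;13m[48;2;179;99;20m🬂[38;2;123;68;13m[48;2;181;101;20m🬊[38;2;123;68;13m[48;2;181;100;20m🬎[38;2;123;68;13m[48;2;179;99;20m🬎[38;2;123;68;13m[48;2;176;98;19m🬎[38;2;123;68;13m[48;2;173;95;19m🬎[38;2;123;68;13m[48;2;167;93;18m🬎[38;2;123;68;13m[48;2;161;90;18m🬎[38;2;123;68;13m[48;2;153;85;17m🬎[38;2;123;68;13m[48;2;143;79;15m🬂[38;2;132;73;14m[48;2;122;67;13m🬓[0m
[38;2;166;92;18m[48;2;21;40;22m🬨[38;2;178;99;20m[48;2;175;97;19m🬨[38;2;181;100;20m[48;2;180;100;20m🬬[38;2;181;101;20m[48;2;181;100;20m🬲[38;2;180;100;20m[48;2;179;99;20m▌[38;2;176;98;19m[48;2;177;99;20m▐[38;2;174;96;19m[48;2;171;95;19m▌[38;2;169;94;19m[48;2;165;92;18m▌[38;2;162;90;18m[48;2;158;88;17m▌[38;2;154;85;17m[48;2;148;82;16m▌[38;2;142;79;15m[48;2;134;74;14m▌[38;2;121;67;13m[48;2;101;55;11m🬕[0m
[38;2;20;37;20m[48;2;19;35;19m🬎[38;2;173;96;19m[48;2;156;86;17m🬬[38;2;180;100;20m[48;2;179;99;20m🬨[38;2;181;101;20m[48;2;181;101;20m [38;2;179;100;20m[48;2;181;100;20m🬨[38;2;178;99;20m[48;2;176;98;19m▌[38;2;174;96;19m[48;2;171;95;19m▌[38;2;168;93;19m[48;2;164;91;18m▌[38;2;160;89;18m[48;2;156;86;17m▌[38;2;150;83;16m[48;2;143;79;16m▌[38;2;133;73;14m[48;2;120;66;13m🬕[38;2;98;54;10m[48;2;20;36;20m▌[0m
[38;2;19;34;17m[48;2;17;31;15m🬂[38;2;167;93;18m[48;2;17;32;15m🬉[38;2;179;99;20m[48;2;174;97;19m🬨[38;2;181;101;20m[48;2;181;100;20m🬬[38;2;180;100;20m[48;2;181;101;20m🬨[38;2;178;99;20m[48;2;176;98;19m▌[38;2;174;96;19m[48;2;171;95;19m▌[38;2;167;93;18m[48;2;163;90;18m▌[38;2;158;87;17m[48;2;152;84;17m▌[38;2;145;80;16m[48;2;135;75;14m▌[38;2;113;63;12m[48;2;17;31;15m🬝[38;2;19;34;17m[48;2;17;31;15m🬂[0m
[38;2;16;28;13m[48;2;15;26;12m🬎[38;2;16;28;13m[48;2;15;26;12m🬎[38;2;173;96;19m[48;2;15;27;12m🬨[38;2;180;100;20m[48;2;179;99;20m🬬[38;2;181;100;20m[48;2;180;100;20m🬲[38;2;179;99;20m[48;2;176;98;20m▌[38;2;174;96;19m[48;2;170;94;19m▌[38;2;166;92;18m[48;2;161;89;18m▌[38;2;154;86;17m[48;2;147;81;16m▌[38;2;134;74;14m[48;2;117;65;12m🬕[38;2;105;58;11m[48;2;15;27;12m🬀[38;2;16;28;13m[48;2;15;26;12m🬎[0m
[38;2;15;25;11m[48;2;14;22;9m🬂[38;2;15;25;11m[48;2;14;22;9m🬂[38;2;165;92;18m[48;2;14;23;9m🬁[38;2;179;99;20m[48;2;172;96;19m🬨[38;2;181;101;20m[48;2;181;100;20m🬺[38;2;177;98;20m[48;2;179;100;20m▐[38;2;174;96;19m[48;2;169;94;19m▌[38;2;164;91;18m[48;2;157;87;17m▌[38;2;149;83;16m[48;2;137;76;15m▌[38;2;113;63;12m[48;2;14;22;9m🬕[38;2;15;25;11m[48;2;14;22;9m🬂[38;2;15;25;11m[48;2;14;22;9m🬂[0m
</frame>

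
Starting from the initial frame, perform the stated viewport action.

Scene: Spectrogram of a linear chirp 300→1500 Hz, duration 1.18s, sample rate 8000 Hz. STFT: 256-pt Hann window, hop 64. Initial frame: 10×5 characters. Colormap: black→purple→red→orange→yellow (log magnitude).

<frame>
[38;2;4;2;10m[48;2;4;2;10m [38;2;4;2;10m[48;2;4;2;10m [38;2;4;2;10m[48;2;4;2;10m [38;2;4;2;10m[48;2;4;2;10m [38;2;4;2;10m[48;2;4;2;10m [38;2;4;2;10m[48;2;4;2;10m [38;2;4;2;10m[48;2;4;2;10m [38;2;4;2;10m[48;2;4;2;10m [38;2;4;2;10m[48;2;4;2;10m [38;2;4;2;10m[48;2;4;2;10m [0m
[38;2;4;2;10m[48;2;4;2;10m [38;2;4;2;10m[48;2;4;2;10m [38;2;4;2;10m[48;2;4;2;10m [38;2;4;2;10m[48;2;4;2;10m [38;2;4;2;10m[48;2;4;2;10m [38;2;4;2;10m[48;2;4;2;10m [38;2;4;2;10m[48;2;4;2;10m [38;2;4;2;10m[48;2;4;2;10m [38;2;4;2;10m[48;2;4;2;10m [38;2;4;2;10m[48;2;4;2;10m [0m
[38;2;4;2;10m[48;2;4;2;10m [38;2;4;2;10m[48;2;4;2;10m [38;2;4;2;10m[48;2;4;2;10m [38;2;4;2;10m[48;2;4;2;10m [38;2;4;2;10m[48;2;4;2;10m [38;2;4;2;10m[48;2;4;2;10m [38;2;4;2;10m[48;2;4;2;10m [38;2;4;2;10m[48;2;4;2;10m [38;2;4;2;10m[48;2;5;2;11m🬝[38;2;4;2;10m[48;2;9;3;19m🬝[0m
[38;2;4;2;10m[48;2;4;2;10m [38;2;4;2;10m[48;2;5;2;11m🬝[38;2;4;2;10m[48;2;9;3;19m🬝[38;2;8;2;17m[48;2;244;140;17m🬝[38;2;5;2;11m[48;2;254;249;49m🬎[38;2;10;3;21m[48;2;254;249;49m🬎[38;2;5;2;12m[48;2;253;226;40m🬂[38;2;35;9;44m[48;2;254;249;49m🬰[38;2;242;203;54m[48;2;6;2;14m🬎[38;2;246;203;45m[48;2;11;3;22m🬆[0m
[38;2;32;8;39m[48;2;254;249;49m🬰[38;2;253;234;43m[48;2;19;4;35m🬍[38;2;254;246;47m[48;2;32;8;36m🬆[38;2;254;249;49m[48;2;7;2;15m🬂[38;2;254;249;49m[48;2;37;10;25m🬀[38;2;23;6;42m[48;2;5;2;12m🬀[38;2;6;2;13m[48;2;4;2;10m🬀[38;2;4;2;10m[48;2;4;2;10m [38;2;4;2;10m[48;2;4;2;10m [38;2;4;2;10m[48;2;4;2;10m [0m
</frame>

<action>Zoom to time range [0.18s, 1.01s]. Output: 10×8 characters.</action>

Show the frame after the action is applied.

<frame>
[38;2;4;2;10m[48;2;4;2;10m [38;2;4;2;10m[48;2;4;2;10m [38;2;4;2;10m[48;2;4;2;10m [38;2;4;2;10m[48;2;4;2;10m [38;2;4;2;10m[48;2;4;2;10m [38;2;4;2;10m[48;2;4;2;10m [38;2;4;2;10m[48;2;4;2;10m [38;2;4;2;10m[48;2;4;2;10m [38;2;4;2;10m[48;2;4;2;10m [38;2;4;2;10m[48;2;4;2;10m [0m
[38;2;4;2;10m[48;2;4;2;10m [38;2;4;2;10m[48;2;4;2;10m [38;2;4;2;10m[48;2;4;2;10m [38;2;4;2;10m[48;2;4;2;10m [38;2;4;2;10m[48;2;4;2;10m [38;2;4;2;10m[48;2;4;2;10m [38;2;4;2;10m[48;2;4;2;10m [38;2;4;2;10m[48;2;4;2;10m [38;2;4;2;10m[48;2;4;2;10m [38;2;4;2;10m[48;2;4;2;10m [0m
[38;2;4;2;10m[48;2;4;2;10m [38;2;4;2;10m[48;2;4;2;10m [38;2;4;2;10m[48;2;4;2;10m [38;2;4;2;10m[48;2;4;2;10m [38;2;4;2;10m[48;2;4;2;10m [38;2;4;2;10m[48;2;4;2;10m [38;2;4;2;10m[48;2;4;2;10m [38;2;4;2;10m[48;2;4;2;10m [38;2;4;2;10m[48;2;4;2;10m [38;2;4;2;10m[48;2;4;2;10m [0m
[38;2;4;2;10m[48;2;4;2;10m [38;2;4;2;10m[48;2;4;2;10m [38;2;4;2;10m[48;2;4;2;10m [38;2;4;2;10m[48;2;4;2;10m [38;2;4;2;10m[48;2;4;2;10m [38;2;4;2;10m[48;2;4;2;10m [38;2;4;2;10m[48;2;4;2;10m [38;2;4;2;10m[48;2;4;2;10m [38;2;4;2;10m[48;2;4;2;10m [38;2;4;2;10m[48;2;4;2;10m [0m
[38;2;4;2;10m[48;2;4;2;10m [38;2;4;2;10m[48;2;4;2;10m [38;2;4;2;10m[48;2;4;2;10m [38;2;4;2;10m[48;2;4;2;10m [38;2;4;2;10m[48;2;4;2;10m [38;2;4;2;10m[48;2;4;2;10m [38;2;4;2;10m[48;2;4;2;10m [38;2;4;2;10m[48;2;4;2;10m [38;2;4;2;10m[48;2;5;2;11m🬝[38;2;4;2;10m[48;2;7;2;15m🬝[0m
[38;2;4;2;10m[48;2;4;2;10m [38;2;4;2;10m[48;2;4;2;11m🬝[38;2;4;2;10m[48;2;5;2;11m🬝[38;2;4;2;10m[48;2;6;2;14m🬎[38;2;5;2;12m[48;2;25;6;45m🬝[38;2;21;5;26m[48;2;252;197;28m🬝[38;2;8;2;16m[48;2;254;249;49m🬎[38;2;57;15;38m[48;2;254;249;49m🬎[38;2;11;3;23m[48;2;253;235;43m🬂[38;2;243;198;48m[48;2;50;12;64m🬍[0m
[38;2;8;2;17m[48;2;254;249;49m🬎[38;2;19;4;36m[48;2;249;210;40m🬆[38;2;14;4;27m[48;2;253;225;39m🬂[38;2;252;222;38m[48;2;47;11;68m🬍[38;2;248;215;45m[48;2;8;2;17m🬎[38;2;254;249;49m[48;2;15;4;29m🬂[38;2;230;155;58m[48;2;6;2;13m🬂[38;2;26;6;47m[48;2;6;2;14m🬀[38;2;9;3;19m[48;2;4;2;10m🬀[38;2;5;2;11m[48;2;4;2;10m🬂[0m
[38;2;252;191;26m[48;2;25;6;26m🬀[38;2;26;6;47m[48;2;6;2;13m🬀[38;2;6;2;14m[48;2;4;2;10m🬂[38;2;5;2;12m[48;2;4;2;10m🬀[38;2;4;2;10m[48;2;4;2;10m [38;2;4;2;10m[48;2;4;2;10m [38;2;4;2;10m[48;2;4;2;10m [38;2;4;2;10m[48;2;4;2;10m [38;2;4;2;10m[48;2;4;2;10m [38;2;4;2;10m[48;2;4;2;10m [0m
</frame>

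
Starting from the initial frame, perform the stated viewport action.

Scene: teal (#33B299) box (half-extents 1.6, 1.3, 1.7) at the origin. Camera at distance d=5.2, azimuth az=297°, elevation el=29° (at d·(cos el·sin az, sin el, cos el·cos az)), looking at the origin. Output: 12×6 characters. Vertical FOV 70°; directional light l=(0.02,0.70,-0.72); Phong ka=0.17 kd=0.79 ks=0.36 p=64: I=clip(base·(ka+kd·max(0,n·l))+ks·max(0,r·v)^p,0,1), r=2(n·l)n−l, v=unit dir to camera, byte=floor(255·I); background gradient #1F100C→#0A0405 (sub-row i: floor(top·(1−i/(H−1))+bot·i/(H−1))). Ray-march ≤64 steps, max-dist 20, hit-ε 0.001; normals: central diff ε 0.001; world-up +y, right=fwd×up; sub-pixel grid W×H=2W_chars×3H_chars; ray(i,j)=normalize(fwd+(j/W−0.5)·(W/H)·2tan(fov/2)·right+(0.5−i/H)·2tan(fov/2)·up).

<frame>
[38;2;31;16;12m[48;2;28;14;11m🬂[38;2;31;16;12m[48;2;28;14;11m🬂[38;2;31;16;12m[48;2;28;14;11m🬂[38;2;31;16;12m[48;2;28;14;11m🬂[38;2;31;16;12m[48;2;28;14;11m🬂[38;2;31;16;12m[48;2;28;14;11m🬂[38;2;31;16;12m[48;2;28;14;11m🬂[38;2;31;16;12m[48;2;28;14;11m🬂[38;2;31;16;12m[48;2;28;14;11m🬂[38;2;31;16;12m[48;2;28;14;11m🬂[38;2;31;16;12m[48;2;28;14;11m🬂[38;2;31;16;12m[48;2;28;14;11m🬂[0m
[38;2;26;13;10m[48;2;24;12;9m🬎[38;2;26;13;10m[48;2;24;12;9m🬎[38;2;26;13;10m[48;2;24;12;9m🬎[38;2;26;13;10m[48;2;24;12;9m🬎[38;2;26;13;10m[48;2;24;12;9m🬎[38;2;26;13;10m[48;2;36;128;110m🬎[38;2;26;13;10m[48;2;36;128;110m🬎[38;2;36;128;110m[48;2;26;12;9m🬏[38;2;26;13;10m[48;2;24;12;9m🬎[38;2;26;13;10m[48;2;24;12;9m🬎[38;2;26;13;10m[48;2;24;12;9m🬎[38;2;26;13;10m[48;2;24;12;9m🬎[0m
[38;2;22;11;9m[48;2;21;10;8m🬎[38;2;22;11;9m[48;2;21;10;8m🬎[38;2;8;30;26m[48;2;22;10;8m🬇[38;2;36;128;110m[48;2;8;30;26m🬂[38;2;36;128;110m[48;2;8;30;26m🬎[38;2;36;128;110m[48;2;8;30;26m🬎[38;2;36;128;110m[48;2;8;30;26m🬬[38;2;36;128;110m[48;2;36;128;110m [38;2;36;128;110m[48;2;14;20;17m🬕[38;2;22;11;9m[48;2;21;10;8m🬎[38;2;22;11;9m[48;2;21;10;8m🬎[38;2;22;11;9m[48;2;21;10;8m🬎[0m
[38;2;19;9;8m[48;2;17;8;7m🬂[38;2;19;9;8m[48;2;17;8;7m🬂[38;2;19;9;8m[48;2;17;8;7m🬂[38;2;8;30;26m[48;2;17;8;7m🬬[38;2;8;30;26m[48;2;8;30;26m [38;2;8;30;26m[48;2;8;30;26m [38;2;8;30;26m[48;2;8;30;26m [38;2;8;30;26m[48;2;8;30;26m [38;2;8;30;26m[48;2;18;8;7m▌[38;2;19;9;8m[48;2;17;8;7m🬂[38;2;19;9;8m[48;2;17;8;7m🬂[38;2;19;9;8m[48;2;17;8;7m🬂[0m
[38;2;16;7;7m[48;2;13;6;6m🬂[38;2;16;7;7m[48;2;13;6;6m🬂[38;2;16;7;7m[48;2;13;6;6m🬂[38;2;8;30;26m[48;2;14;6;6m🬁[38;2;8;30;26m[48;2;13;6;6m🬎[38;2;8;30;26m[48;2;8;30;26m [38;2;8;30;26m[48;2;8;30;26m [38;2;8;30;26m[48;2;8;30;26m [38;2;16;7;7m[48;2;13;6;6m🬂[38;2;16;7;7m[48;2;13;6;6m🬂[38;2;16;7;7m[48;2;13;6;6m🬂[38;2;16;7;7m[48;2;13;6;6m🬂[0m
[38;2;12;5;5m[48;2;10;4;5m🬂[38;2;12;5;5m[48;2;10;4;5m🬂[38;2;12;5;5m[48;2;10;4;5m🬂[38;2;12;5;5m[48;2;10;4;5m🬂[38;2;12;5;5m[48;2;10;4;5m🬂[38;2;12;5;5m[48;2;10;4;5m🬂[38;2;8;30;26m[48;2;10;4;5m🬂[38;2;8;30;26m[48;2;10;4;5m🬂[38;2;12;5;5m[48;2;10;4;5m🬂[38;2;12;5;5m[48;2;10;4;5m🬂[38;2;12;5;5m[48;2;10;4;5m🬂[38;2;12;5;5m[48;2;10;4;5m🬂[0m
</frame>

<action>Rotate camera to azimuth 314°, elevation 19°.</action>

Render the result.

<frame>
[38;2;31;16;12m[48;2;28;14;11m🬂[38;2;31;16;12m[48;2;28;14;11m🬂[38;2;31;16;12m[48;2;28;14;11m🬂[38;2;31;16;12m[48;2;28;14;11m🬂[38;2;31;16;12m[48;2;28;14;11m🬂[38;2;31;16;12m[48;2;28;14;11m🬂[38;2;31;16;12m[48;2;28;14;11m🬂[38;2;31;16;12m[48;2;28;14;11m🬂[38;2;31;16;12m[48;2;28;14;11m🬂[38;2;31;16;12m[48;2;28;14;11m🬂[38;2;31;16;12m[48;2;28;14;11m🬂[38;2;31;16;12m[48;2;28;14;11m🬂[0m
[38;2;26;13;10m[48;2;24;12;9m🬎[38;2;26;13;10m[48;2;24;12;9m🬎[38;2;26;13;10m[48;2;24;12;9m🬎[38;2;26;13;10m[48;2;24;12;9m🬎[38;2;26;13;10m[48;2;24;12;9m🬎[38;2;26;13;10m[48;2;24;12;9m🬎[38;2;26;13;10m[48;2;24;12;9m🬎[38;2;26;13;10m[48;2;24;12;9m🬎[38;2;26;13;10m[48;2;24;12;9m🬎[38;2;26;13;10m[48;2;24;12;9m🬎[38;2;26;13;10m[48;2;24;12;9m🬎[38;2;26;13;10m[48;2;24;12;9m🬎[0m
[38;2;22;11;9m[48;2;21;10;8m🬎[38;2;22;11;9m[48;2;21;10;8m🬎[38;2;22;11;9m[48;2;21;10;8m🬎[38;2;8;30;26m[48;2;21;10;8m🬬[38;2;36;128;110m[48;2;8;30;26m🬂[38;2;36;128;110m[48;2;8;30;26m🬂[38;2;36;128;110m[48;2;8;30;26m🬂[38;2;36;128;110m[48;2;8;30;26m🬂[38;2;36;128;110m[48;2;8;30;26m🬀[38;2;8;30;26m[48;2;21;10;8m🬄[38;2;22;11;9m[48;2;21;10;8m🬎[38;2;22;11;9m[48;2;21;10;8m🬎[0m
[38;2;19;9;8m[48;2;17;8;7m🬂[38;2;19;9;8m[48;2;17;8;7m🬂[38;2;19;9;8m[48;2;17;8;7m🬂[38;2;8;30;26m[48;2;18;8;7m▐[38;2;8;30;26m[48;2;8;30;26m [38;2;8;30;26m[48;2;8;30;26m [38;2;8;30;26m[48;2;8;30;26m [38;2;8;30;26m[48;2;8;30;26m [38;2;8;30;26m[48;2;8;30;26m [38;2;19;9;8m[48;2;17;8;7m🬂[38;2;19;9;8m[48;2;17;8;7m🬂[38;2;19;9;8m[48;2;17;8;7m🬂[0m
[38;2;16;7;7m[48;2;13;6;6m🬂[38;2;16;7;7m[48;2;13;6;6m🬂[38;2;16;7;7m[48;2;13;6;6m🬂[38;2;8;30;26m[48;2;14;6;6m🬁[38;2;8;30;26m[48;2;13;6;6m🬊[38;2;8;30;26m[48;2;8;30;26m [38;2;8;30;26m[48;2;8;30;26m [38;2;8;30;26m[48;2;8;30;26m [38;2;8;30;26m[48;2;13;6;6m🬆[38;2;16;7;7m[48;2;13;6;6m🬂[38;2;16;7;7m[48;2;13;6;6m🬂[38;2;16;7;7m[48;2;13;6;6m🬂[0m
[38;2;12;5;5m[48;2;10;4;5m🬂[38;2;12;5;5m[48;2;10;4;5m🬂[38;2;12;5;5m[48;2;10;4;5m🬂[38;2;12;5;5m[48;2;10;4;5m🬂[38;2;12;5;5m[48;2;10;4;5m🬂[38;2;8;30;26m[48;2;10;4;5m🬁[38;2;8;30;26m[48;2;10;4;5m🬆[38;2;8;30;26m[48;2;10;4;5m🬀[38;2;12;5;5m[48;2;10;4;5m🬂[38;2;12;5;5m[48;2;10;4;5m🬂[38;2;12;5;5m[48;2;10;4;5m🬂[38;2;12;5;5m[48;2;10;4;5m🬂[0m
</frame>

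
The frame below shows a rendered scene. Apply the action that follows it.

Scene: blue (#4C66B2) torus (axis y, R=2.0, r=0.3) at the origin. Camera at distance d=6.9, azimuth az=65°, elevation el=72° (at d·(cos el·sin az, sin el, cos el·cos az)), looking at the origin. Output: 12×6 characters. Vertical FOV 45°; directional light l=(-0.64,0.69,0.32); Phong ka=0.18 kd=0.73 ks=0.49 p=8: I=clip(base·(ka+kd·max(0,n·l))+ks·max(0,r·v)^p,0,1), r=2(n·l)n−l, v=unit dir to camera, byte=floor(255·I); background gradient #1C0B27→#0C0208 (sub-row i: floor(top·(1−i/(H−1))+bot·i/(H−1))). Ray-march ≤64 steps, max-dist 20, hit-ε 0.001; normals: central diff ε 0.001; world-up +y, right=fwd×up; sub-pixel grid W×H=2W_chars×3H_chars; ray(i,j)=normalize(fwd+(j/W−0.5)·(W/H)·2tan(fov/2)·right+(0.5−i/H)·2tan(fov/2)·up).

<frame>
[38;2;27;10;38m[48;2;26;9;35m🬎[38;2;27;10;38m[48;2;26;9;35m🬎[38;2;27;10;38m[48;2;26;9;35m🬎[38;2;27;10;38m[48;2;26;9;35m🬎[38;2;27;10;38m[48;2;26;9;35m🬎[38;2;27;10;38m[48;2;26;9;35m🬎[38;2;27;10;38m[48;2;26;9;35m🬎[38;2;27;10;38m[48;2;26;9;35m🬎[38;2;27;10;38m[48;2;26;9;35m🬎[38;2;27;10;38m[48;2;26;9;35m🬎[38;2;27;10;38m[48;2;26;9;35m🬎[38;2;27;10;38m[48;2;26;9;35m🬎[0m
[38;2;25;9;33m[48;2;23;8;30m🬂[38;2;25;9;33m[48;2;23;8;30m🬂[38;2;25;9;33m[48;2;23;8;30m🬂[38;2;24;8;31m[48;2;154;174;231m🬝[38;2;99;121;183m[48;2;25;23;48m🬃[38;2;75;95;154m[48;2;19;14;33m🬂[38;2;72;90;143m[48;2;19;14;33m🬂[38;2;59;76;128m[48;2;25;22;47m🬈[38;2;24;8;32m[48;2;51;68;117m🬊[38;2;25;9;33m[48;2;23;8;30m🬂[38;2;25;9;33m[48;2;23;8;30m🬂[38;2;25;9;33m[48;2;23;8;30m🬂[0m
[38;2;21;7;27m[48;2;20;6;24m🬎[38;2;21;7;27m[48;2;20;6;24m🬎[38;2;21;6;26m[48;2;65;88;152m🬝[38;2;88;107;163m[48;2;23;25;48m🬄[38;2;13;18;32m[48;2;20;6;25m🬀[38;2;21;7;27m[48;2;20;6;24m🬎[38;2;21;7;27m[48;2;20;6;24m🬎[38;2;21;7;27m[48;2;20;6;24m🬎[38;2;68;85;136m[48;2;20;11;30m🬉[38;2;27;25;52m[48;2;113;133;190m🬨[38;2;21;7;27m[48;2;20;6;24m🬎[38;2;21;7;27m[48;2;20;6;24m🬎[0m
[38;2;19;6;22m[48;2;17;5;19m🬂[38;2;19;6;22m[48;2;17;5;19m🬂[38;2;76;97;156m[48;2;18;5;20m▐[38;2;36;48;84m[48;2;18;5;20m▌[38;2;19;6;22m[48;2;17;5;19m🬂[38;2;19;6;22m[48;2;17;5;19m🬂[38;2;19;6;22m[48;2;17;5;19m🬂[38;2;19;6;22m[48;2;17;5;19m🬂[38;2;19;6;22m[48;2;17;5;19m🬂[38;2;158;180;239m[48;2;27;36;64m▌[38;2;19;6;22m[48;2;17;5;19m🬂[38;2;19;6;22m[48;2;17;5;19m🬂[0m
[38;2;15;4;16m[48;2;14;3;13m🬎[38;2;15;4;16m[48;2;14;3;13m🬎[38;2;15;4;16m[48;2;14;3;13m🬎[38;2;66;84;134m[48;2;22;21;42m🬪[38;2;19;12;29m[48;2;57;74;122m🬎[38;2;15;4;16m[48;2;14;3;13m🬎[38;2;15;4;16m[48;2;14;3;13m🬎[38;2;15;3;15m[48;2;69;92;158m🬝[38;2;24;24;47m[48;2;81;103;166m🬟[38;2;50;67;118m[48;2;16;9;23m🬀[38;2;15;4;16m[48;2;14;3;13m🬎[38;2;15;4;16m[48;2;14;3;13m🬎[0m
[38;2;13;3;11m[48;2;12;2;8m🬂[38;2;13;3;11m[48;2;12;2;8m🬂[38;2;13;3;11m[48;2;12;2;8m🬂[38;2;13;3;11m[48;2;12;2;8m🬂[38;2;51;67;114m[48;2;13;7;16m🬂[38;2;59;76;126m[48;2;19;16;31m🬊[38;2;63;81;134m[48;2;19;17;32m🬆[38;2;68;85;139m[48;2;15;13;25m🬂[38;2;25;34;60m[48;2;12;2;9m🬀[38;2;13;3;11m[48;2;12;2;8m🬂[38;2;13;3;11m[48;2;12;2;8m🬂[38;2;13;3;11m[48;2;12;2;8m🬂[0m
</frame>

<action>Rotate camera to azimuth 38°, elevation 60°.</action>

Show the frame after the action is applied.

<frame>
[38;2;27;10;38m[48;2;26;9;35m🬎[38;2;27;10;38m[48;2;26;9;35m🬎[38;2;27;10;38m[48;2;26;9;35m🬎[38;2;27;10;38m[48;2;26;9;35m🬎[38;2;27;10;38m[48;2;26;9;35m🬎[38;2;27;10;38m[48;2;26;9;35m🬎[38;2;27;10;38m[48;2;26;9;35m🬎[38;2;27;10;38m[48;2;26;9;35m🬎[38;2;27;10;38m[48;2;26;9;35m🬎[38;2;27;10;38m[48;2;26;9;35m🬎[38;2;27;10;38m[48;2;26;9;35m🬎[38;2;27;10;38m[48;2;26;9;35m🬎[0m
[38;2;25;9;33m[48;2;23;8;30m🬂[38;2;25;9;33m[48;2;23;8;30m🬂[38;2;25;9;33m[48;2;23;8;30m🬂[38;2;25;9;33m[48;2;23;8;30m🬂[38;2;23;13;36m[48;2;53;71;123m🬥[38;2;50;66;113m[48;2;19;13;32m🬋[38;2;54;70;116m[48;2;19;13;32m🬋[38;2;27;20;48m[48;2;56;73;121m🬒[38;2;65;84;140m[48;2;24;8;31m🬏[38;2;25;9;33m[48;2;23;8;30m🬂[38;2;25;9;33m[48;2;23;8;30m🬂[38;2;25;9;33m[48;2;23;8;30m🬂[0m
[38;2;21;7;27m[48;2;20;6;24m🬎[38;2;21;7;27m[48;2;20;6;24m🬎[38;2;21;6;26m[48;2;68;92;160m🬝[38;2;20;21;42m[48;2;54;69;114m🬶[38;2;13;18;32m[48;2;20;6;25m🬀[38;2;21;7;27m[48;2;20;6;24m🬎[38;2;21;7;27m[48;2;20;6;24m🬎[38;2;21;7;27m[48;2;20;6;24m🬎[38;2;75;96;154m[48;2;25;19;43m🬊[38;2;26;22;47m[48;2;122;144;208m🬬[38;2;21;7;27m[48;2;20;6;24m🬎[38;2;21;7;27m[48;2;20;6;24m🬎[0m
[38;2;19;6;22m[48;2;17;5;19m🬂[38;2;19;6;22m[48;2;17;5;19m🬂[38;2;105;127;192m[48;2;18;5;20m▐[38;2;34;46;80m[48;2;19;12;29m🬓[38;2;19;6;22m[48;2;17;5;19m🬂[38;2;19;6;22m[48;2;17;5;19m🬂[38;2;19;6;22m[48;2;17;5;19m🬂[38;2;19;6;22m[48;2;17;5;19m🬂[38;2;19;6;22m[48;2;17;5;19m🬂[38;2;95;117;182m[48;2;27;37;65m▌[38;2;19;6;22m[48;2;17;5;19m🬂[38;2;19;6;22m[48;2;17;5;19m🬂[0m
[38;2;15;4;16m[48;2;14;3;13m🬎[38;2;15;4;16m[48;2;14;3;13m🬎[38;2;54;73;128m[48;2;14;3;14m🬁[38;2;87;105;160m[48;2;19;18;35m🬪[38;2;18;12;28m[48;2;64;81;130m🬎[38;2;33;44;77m[48;2;15;3;15m🬏[38;2;15;4;16m[48;2;14;3;13m🬎[38;2;15;4;16m[48;2;55;74;129m🬎[38;2;22;21;42m[48;2;58;78;136m🬟[38;2;48;65;113m[48;2;16;12;26m🬀[38;2;15;4;16m[48;2;14;3;13m🬎[38;2;15;4;16m[48;2;14;3;13m🬎[0m
[38;2;13;3;11m[48;2;12;2;8m🬂[38;2;13;3;11m[48;2;12;2;8m🬂[38;2;13;3;11m[48;2;12;2;8m🬂[38;2;13;3;11m[48;2;12;2;8m🬂[38;2;57;74;124m[48;2;12;2;8m🬂[38;2;50;65;109m[48;2;12;2;8m🬎[38;2;45;59;102m[48;2;12;2;8m🬎[38;2;45;60;105m[48;2;13;7;17m🬂[38;2;21;28;49m[48;2;12;2;9m🬀[38;2;13;3;11m[48;2;12;2;8m🬂[38;2;13;3;11m[48;2;12;2;8m🬂[38;2;13;3;11m[48;2;12;2;8m🬂[0m
</frame>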